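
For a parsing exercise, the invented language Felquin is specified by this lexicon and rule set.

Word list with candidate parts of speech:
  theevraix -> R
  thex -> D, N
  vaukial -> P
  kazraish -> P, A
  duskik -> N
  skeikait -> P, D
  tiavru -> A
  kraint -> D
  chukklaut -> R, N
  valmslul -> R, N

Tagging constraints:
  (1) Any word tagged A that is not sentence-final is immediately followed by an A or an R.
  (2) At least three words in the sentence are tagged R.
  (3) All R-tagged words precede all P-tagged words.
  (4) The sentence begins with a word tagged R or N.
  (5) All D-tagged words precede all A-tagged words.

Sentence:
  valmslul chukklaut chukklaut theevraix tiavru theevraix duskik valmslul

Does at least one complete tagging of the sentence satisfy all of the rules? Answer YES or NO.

Candidates per position — 1:valmslul {R,N}; 2:chukklaut {R,N}; 3:chukklaut {R,N}; 4:theevraix {R}; 5:tiavru {A}; 6:theevraix {R}; 7:duskik {N}; 8:valmslul {R,N}.
One satisfying assignment: R R R R A R N N.
Checking: rule 1 ✓; rule 2 ✓; rule 3 ✓; rule 4 ✓; rule 5 ✓.

YES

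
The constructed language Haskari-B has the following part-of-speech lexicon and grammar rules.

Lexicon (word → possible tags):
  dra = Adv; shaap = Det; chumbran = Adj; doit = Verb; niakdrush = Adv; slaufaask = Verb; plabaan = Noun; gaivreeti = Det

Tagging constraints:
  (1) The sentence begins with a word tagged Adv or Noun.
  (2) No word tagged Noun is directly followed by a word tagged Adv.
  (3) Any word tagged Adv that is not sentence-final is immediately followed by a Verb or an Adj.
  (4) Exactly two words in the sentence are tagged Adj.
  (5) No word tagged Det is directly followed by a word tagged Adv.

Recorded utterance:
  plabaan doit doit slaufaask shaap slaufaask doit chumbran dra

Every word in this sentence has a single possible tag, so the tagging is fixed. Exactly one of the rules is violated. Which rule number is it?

4

Fixed tagging: Noun Verb Verb Verb Det Verb Verb Adj Adv.
Checking each rule: R1 ✓, R2 ✓, R3 ✓, R4 ✗, R5 ✓.
Only rule 4 fails.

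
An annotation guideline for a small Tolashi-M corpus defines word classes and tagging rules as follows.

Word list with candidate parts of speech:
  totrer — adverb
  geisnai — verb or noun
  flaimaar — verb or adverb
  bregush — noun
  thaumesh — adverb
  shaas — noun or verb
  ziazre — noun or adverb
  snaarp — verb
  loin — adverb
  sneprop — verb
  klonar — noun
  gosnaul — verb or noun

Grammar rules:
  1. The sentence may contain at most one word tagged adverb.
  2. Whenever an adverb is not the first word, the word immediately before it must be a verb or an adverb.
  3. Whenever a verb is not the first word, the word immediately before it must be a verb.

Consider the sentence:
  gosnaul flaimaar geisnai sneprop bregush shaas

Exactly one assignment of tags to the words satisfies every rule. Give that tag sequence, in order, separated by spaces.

Candidates per position — 1:gosnaul {verb,noun}; 2:flaimaar {verb,adverb}; 3:geisnai {verb,noun}; 4:sneprop {verb}; 5:bregush {noun}; 6:shaas {noun,verb}.
At position 1, choosing noun makes rule 3 impossible to satisfy; hence verb.
At position 2, choosing adverb makes rule 3 impossible to satisfy; hence verb.
At position 3, choosing noun makes rule 3 impossible to satisfy; hence verb.
At position 6, choosing verb makes rule 3 impossible to satisfy; hence noun.
The unique satisfying tagging is: verb verb verb verb noun noun.
Verifying each rule — rule 1 ok; rule 2 ok; rule 3 ok.

verb verb verb verb noun noun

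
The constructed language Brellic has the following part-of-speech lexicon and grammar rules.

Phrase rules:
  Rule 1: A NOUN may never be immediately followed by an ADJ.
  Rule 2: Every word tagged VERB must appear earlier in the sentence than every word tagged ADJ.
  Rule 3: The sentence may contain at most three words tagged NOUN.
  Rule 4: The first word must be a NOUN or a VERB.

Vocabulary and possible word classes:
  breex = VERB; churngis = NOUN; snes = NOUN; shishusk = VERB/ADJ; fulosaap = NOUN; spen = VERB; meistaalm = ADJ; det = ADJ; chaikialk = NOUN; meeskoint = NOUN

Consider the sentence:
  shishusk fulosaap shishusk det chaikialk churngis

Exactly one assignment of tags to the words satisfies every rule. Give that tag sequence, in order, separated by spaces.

Candidates per position — 1:shishusk {VERB,ADJ}; 2:fulosaap {NOUN}; 3:shishusk {VERB,ADJ}; 4:det {ADJ}; 5:chaikialk {NOUN}; 6:churngis {NOUN}.
Position 1: tagging it ADJ would leave rule 4 unsatisfiable, so it must be VERB.
Position 3: tagging it ADJ would leave rule 1 unsatisfiable, so it must be VERB.
The only consistent sequence is: VERB NOUN VERB ADJ NOUN NOUN.
Rule-by-rule: rule 1 holds; rule 2 holds; rule 3 holds; rule 4 holds.

VERB NOUN VERB ADJ NOUN NOUN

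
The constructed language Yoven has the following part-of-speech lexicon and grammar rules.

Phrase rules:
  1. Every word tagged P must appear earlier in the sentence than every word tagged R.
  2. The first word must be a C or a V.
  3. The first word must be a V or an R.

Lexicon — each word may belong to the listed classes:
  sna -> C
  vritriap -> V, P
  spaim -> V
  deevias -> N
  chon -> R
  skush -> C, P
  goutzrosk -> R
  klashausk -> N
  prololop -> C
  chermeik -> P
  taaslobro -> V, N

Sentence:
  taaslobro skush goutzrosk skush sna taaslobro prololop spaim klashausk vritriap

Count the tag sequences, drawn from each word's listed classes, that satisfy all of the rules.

4

Candidates per position — 1:taaslobro {V,N}; 2:skush {C,P}; 3:goutzrosk {R}; 4:skush {C,P}; 5:sna {C}; 6:taaslobro {V,N}; 7:prololop {C}; 8:spaim {V}; 9:klashausk {N}; 10:vritriap {V,P}.
There are 32 candidate sequences in total.
The sequences that satisfy every rule: V C R C C V C V N V; V C R C C N C V N V; V P R C C V C V N V; V P R C C N C V N V.
Count = 4.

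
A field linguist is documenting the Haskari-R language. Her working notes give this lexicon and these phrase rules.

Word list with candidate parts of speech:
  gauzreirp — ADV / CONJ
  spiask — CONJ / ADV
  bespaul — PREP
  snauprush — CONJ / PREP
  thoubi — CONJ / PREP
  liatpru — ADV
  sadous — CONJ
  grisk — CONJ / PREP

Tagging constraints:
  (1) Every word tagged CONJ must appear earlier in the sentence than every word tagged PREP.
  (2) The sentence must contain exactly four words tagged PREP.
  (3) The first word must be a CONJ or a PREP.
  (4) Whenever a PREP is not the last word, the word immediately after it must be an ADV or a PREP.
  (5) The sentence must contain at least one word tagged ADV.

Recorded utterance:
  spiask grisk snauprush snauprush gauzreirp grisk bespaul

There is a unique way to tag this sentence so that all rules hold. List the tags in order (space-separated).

Candidates per position — 1:spiask {CONJ,ADV}; 2:grisk {CONJ,PREP}; 3:snauprush {CONJ,PREP}; 4:snauprush {CONJ,PREP}; 5:gauzreirp {ADV,CONJ}; 6:grisk {CONJ,PREP}; 7:bespaul {PREP}.
Position 1: tagging it ADV would leave rule 3 unsatisfiable, so it must be CONJ.
Position 5: tagging it CONJ would leave rule 5 unsatisfiable, so it must be ADV.
The remaining ambiguous positions (2, 3, 4, 6) are resolved jointly — only one combination satisfies every rule.
That leaves exactly one tagging: CONJ CONJ PREP PREP ADV PREP PREP.
Verifying each rule — rule 1 ok; rule 2 ok; rule 3 ok; rule 4 ok; rule 5 ok.

CONJ CONJ PREP PREP ADV PREP PREP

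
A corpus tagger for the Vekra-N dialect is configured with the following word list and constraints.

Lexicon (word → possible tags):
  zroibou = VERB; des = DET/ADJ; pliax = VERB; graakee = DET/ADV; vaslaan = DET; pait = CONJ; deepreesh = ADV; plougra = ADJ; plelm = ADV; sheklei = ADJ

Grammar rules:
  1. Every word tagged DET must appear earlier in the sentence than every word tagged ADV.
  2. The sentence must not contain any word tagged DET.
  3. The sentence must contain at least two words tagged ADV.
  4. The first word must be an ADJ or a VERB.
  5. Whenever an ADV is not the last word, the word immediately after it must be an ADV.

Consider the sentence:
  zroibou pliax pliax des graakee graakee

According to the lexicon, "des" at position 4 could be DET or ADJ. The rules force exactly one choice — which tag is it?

ADJ

Candidates per position — 1:zroibou {VERB}; 2:pliax {VERB}; 3:pliax {VERB}; 4:des {DET,ADJ}; 5:graakee {DET,ADV}; 6:graakee {DET,ADV}.
At position 4, choosing DET makes rule 2 impossible to satisfy; hence ADJ.
At position 5, choosing DET makes rule 2 impossible to satisfy; hence ADV.
At position 6, choosing DET makes rule 1 impossible to satisfy; hence ADV.
So the tagging must be: VERB VERB VERB ADJ ADV ADV.
Verifying each rule — rule 1 ok; rule 2 ok; rule 3 ok; rule 4 ok; rule 5 ok.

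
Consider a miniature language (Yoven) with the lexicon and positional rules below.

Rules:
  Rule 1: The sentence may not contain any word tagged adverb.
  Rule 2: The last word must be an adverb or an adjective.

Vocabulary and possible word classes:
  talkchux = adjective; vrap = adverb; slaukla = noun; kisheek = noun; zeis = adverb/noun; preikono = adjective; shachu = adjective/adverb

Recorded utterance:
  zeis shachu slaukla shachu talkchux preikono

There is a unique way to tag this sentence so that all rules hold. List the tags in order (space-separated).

noun adjective noun adjective adjective adjective

Candidates per position — 1:zeis {adverb,noun}; 2:shachu {adjective,adverb}; 3:slaukla {noun}; 4:shachu {adjective,adverb}; 5:talkchux {adjective}; 6:preikono {adjective}.
Position 1: tagging it adverb would leave rule 1 unsatisfiable, so it must be noun.
Position 2: tagging it adverb would leave rule 1 unsatisfiable, so it must be adjective.
Position 4: tagging it adverb would leave rule 1 unsatisfiable, so it must be adjective.
The only consistent sequence is: noun adjective noun adjective adjective adjective.
Verifying each rule — rule 1 ok; rule 2 ok.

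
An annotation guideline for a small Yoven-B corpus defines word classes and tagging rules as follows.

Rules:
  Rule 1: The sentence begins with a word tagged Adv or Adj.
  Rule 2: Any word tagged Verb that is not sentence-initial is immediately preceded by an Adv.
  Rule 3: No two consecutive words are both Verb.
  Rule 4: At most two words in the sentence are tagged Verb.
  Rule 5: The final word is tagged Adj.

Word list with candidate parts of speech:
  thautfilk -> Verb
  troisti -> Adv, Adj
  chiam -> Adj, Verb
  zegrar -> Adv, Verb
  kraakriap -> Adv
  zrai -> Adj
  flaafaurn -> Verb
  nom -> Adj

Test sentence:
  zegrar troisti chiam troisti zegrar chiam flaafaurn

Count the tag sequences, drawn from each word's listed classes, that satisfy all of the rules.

Candidates per position — 1:zegrar {Adv,Verb}; 2:troisti {Adv,Adj}; 3:chiam {Adj,Verb}; 4:troisti {Adv,Adj}; 5:zegrar {Adv,Verb}; 6:chiam {Adj,Verb}; 7:flaafaurn {Verb}.
There are 64 candidate sequences in total.
Rule 2 cannot be satisfied by any choice of tags from the lexicon.
So there is no consistent tagging.
Count = 0.

0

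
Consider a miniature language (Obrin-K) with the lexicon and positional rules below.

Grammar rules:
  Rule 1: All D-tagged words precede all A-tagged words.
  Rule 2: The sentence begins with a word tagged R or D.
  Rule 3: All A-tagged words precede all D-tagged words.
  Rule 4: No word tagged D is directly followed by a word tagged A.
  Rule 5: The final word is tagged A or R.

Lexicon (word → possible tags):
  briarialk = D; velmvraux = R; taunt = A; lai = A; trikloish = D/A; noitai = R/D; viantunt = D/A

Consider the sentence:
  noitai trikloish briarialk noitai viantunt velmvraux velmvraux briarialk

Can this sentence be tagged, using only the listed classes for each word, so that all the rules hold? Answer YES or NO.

Candidates per position — 1:noitai {R,D}; 2:trikloish {D,A}; 3:briarialk {D}; 4:noitai {R,D}; 5:viantunt {D,A}; 6:velmvraux {R}; 7:velmvraux {R}; 8:briarialk {D}.
Rule 5 cannot be satisfied by any choice of tags from the lexicon.
So there is no consistent tagging.

NO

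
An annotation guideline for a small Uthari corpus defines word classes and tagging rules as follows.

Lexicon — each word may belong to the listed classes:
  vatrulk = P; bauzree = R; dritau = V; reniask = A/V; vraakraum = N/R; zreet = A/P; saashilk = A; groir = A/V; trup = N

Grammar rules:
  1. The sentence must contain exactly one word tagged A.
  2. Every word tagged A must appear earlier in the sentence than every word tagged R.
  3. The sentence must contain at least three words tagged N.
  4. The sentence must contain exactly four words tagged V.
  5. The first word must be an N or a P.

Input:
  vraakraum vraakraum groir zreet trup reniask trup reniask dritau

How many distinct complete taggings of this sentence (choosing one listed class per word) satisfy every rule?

1

Candidates per position — 1:vraakraum {N,R}; 2:vraakraum {N,R}; 3:groir {A,V}; 4:zreet {A,P}; 5:trup {N}; 6:reniask {A,V}; 7:trup {N}; 8:reniask {A,V}; 9:dritau {V}.
There are 64 candidate sequences in total.
The sequences that satisfy every rule: N N V A N V N V V.
Count = 1.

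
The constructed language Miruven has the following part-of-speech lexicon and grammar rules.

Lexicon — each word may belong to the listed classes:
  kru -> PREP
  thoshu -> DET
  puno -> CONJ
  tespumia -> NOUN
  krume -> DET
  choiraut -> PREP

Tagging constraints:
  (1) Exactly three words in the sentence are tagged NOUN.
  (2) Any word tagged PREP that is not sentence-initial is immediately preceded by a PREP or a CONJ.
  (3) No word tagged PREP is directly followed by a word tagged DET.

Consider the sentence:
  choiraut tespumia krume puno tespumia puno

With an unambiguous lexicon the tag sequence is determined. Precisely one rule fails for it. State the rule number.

1

Fixed tagging: PREP NOUN DET CONJ NOUN CONJ.
Checking each rule: R1 violated, R2 holds, R3 holds.
Only rule 1 fails.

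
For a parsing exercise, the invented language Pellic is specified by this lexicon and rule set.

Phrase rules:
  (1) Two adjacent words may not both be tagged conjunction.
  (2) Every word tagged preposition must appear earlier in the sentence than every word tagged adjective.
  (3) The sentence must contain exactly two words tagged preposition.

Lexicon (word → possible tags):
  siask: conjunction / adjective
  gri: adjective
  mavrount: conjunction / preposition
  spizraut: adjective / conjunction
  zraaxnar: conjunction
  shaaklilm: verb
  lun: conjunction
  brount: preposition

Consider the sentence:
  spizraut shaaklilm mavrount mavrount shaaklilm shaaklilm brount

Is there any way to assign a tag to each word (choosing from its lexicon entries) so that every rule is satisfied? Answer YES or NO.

Candidates per position — 1:spizraut {adjective,conjunction}; 2:shaaklilm {verb}; 3:mavrount {conjunction,preposition}; 4:mavrount {conjunction,preposition}; 5:shaaklilm {verb}; 6:shaaklilm {verb}; 7:brount {preposition}.
One satisfying assignment: conjunction verb preposition conjunction verb verb preposition.
Rule-by-rule: rule 1 satisfied; rule 2 satisfied; rule 3 satisfied.

YES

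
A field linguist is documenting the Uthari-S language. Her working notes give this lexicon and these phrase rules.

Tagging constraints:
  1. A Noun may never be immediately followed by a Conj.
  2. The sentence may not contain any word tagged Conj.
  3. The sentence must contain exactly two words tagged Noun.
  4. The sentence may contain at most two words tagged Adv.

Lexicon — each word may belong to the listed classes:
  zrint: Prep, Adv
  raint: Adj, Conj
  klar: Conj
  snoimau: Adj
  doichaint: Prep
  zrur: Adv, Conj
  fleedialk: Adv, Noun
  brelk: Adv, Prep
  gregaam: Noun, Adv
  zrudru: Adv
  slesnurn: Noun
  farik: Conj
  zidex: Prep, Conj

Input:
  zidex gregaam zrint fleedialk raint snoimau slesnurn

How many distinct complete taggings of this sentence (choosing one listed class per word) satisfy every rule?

4

Candidates per position — 1:zidex {Prep,Conj}; 2:gregaam {Noun,Adv}; 3:zrint {Prep,Adv}; 4:fleedialk {Adv,Noun}; 5:raint {Adj,Conj}; 6:snoimau {Adj}; 7:slesnurn {Noun}.
There are 32 candidate sequences in total.
The sequences that satisfy every rule: Prep Noun Prep Adv Adj Adj Noun; Prep Noun Adv Adv Adj Adj Noun; Prep Adv Prep Noun Adj Adj Noun; Prep Adv Adv Noun Adj Adj Noun.
Count = 4.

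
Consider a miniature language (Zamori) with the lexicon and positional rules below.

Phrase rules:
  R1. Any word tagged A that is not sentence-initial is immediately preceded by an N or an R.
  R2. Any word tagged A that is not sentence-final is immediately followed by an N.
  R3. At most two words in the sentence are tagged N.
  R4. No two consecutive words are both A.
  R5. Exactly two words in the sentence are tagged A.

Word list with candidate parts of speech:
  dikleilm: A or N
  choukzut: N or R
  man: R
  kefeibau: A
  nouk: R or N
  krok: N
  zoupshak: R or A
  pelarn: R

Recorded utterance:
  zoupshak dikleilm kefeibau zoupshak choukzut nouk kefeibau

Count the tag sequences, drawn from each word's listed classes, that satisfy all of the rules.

0

Candidates per position — 1:zoupshak {R,A}; 2:dikleilm {A,N}; 3:kefeibau {A}; 4:zoupshak {R,A}; 5:choukzut {N,R}; 6:nouk {R,N}; 7:kefeibau {A}.
There are 32 candidate sequences in total.
Rule 2 cannot be satisfied by any choice of tags from the lexicon.
So there is no consistent tagging.
Count = 0.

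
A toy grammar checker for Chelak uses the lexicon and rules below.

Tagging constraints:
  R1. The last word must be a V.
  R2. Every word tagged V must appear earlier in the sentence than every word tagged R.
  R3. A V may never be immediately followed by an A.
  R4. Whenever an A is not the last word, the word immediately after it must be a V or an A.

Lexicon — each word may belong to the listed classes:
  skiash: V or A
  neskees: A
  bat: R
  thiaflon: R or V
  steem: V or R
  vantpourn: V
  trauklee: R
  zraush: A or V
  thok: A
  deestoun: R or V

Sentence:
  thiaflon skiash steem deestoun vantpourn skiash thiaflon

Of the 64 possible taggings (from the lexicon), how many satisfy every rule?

Candidates per position — 1:thiaflon {R,V}; 2:skiash {V,A}; 3:steem {V,R}; 4:deestoun {R,V}; 5:vantpourn {V}; 6:skiash {V,A}; 7:thiaflon {R,V}.
There are 64 candidate sequences in total.
The sequences that satisfy every rule: V V V V V V V.
Count = 1.

1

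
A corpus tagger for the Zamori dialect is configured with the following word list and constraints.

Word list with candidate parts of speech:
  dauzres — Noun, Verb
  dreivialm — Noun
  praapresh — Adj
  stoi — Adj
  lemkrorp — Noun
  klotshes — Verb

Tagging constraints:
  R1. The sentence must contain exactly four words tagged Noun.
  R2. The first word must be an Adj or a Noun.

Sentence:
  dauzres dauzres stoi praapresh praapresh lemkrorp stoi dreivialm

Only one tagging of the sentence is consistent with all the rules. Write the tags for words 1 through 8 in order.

Candidates per position — 1:dauzres {Noun,Verb}; 2:dauzres {Noun,Verb}; 3:stoi {Adj}; 4:praapresh {Adj}; 5:praapresh {Adj}; 6:lemkrorp {Noun}; 7:stoi {Adj}; 8:dreivialm {Noun}.
If word 1 were Verb, no tagging could satisfy rule 1; so word 1 is Noun.
If word 2 were Verb, no tagging could satisfy rule 1; so word 2 is Noun.
The unique satisfying tagging is: Noun Noun Adj Adj Adj Noun Adj Noun.
Verifying each rule — rule 1 ✓; rule 2 ✓.

Noun Noun Adj Adj Adj Noun Adj Noun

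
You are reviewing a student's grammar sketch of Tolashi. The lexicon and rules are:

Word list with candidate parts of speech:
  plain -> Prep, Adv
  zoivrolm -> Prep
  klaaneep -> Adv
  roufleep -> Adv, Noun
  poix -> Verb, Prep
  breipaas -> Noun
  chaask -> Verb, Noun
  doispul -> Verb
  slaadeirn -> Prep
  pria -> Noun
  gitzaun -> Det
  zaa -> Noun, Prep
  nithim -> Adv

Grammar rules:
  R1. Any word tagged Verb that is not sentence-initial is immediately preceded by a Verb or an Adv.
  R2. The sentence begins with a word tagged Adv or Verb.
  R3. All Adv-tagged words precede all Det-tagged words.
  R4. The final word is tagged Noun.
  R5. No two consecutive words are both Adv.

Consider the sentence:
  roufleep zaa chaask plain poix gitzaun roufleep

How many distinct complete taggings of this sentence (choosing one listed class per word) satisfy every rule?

Candidates per position — 1:roufleep {Adv,Noun}; 2:zaa {Noun,Prep}; 3:chaask {Verb,Noun}; 4:plain {Prep,Adv}; 5:poix {Verb,Prep}; 6:gitzaun {Det}; 7:roufleep {Adv,Noun}.
There are 64 candidate sequences in total.
Checking each against the rules leaves 6 sequences.
Count = 6.

6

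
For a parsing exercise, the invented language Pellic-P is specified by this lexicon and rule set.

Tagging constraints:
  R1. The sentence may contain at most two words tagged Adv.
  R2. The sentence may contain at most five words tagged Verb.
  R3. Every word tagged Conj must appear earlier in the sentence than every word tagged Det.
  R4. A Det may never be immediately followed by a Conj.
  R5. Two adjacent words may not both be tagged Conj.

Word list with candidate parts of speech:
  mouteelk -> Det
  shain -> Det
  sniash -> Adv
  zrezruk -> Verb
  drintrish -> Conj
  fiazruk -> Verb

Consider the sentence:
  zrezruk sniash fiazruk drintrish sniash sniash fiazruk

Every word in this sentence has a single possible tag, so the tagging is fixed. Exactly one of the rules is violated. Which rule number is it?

Fixed tagging: Verb Adv Verb Conj Adv Adv Verb.
Checking each rule: R1 fails, R2 ok, R3 ok, R4 ok, R5 ok.
Only rule 1 fails.

1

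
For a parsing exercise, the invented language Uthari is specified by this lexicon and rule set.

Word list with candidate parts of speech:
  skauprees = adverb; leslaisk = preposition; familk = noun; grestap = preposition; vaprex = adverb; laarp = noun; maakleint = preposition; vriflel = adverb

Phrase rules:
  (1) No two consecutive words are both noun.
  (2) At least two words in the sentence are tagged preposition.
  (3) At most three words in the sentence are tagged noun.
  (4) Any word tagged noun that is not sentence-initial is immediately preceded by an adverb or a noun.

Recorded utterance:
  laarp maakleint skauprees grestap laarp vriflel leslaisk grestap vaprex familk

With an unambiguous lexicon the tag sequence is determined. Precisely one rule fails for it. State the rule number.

4

Fixed tagging: noun preposition adverb preposition noun adverb preposition preposition adverb noun.
Applying the rules: R1 ✓, R2 ✓, R3 ✓, R4 ✗.
Only rule 4 fails.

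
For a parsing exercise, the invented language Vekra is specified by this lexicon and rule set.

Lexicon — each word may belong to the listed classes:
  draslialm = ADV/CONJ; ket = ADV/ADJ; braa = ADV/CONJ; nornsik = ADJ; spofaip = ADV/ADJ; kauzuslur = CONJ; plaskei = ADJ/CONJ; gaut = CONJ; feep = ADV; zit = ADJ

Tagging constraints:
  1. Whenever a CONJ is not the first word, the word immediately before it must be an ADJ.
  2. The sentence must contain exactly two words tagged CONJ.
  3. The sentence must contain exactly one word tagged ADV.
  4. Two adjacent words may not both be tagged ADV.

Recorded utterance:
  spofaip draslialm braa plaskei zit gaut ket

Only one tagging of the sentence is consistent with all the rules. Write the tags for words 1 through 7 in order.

Candidates per position — 1:spofaip {ADV,ADJ}; 2:draslialm {ADV,CONJ}; 3:braa {ADV,CONJ}; 4:plaskei {ADJ,CONJ}; 5:zit {ADJ}; 6:gaut {CONJ}; 7:ket {ADV,ADJ}.
Position 3: tagging it CONJ would leave rule 1 unsatisfiable, so it must be ADV.
Position 4: tagging it CONJ would leave rule 1 unsatisfiable, so it must be ADJ.
Position 7: tagging it ADV would leave rule 3 unsatisfiable, so it must be ADJ.
Position 1: tagging it ADV would leave rule 3 unsatisfiable, so it must be ADJ.
Position 2: tagging it ADV would leave rule 2 unsatisfiable, so it must be CONJ.
The only consistent sequence is: ADJ CONJ ADV ADJ ADJ CONJ ADJ.
Checking: rule 1 satisfied; rule 2 satisfied; rule 3 satisfied; rule 4 satisfied.

ADJ CONJ ADV ADJ ADJ CONJ ADJ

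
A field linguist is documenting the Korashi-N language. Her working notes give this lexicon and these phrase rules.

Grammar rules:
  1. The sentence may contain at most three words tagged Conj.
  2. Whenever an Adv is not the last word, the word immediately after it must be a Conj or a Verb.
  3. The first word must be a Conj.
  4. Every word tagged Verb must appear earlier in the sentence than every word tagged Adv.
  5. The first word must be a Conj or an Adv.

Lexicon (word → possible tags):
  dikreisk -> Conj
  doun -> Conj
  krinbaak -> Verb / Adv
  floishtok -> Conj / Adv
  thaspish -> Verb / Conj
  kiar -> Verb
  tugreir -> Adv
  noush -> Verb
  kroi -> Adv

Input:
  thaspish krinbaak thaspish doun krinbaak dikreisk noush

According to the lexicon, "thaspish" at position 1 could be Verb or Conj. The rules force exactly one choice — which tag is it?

Candidates per position — 1:thaspish {Verb,Conj}; 2:krinbaak {Verb,Adv}; 3:thaspish {Verb,Conj}; 4:doun {Conj}; 5:krinbaak {Verb,Adv}; 6:dikreisk {Conj}; 7:noush {Verb}.
At position 1, choosing Verb makes rule 3 impossible to satisfy; hence Conj.
At position 2, choosing Adv makes rule 4 impossible to satisfy; hence Verb.
At position 3, choosing Conj makes rule 1 impossible to satisfy; hence Verb.
At position 5, choosing Adv makes rule 4 impossible to satisfy; hence Verb.
That leaves exactly one tagging: Conj Verb Verb Conj Verb Conj Verb.
Verifying each rule — rule 1 satisfied; rule 2 satisfied; rule 3 satisfied; rule 4 satisfied; rule 5 satisfied.

Conj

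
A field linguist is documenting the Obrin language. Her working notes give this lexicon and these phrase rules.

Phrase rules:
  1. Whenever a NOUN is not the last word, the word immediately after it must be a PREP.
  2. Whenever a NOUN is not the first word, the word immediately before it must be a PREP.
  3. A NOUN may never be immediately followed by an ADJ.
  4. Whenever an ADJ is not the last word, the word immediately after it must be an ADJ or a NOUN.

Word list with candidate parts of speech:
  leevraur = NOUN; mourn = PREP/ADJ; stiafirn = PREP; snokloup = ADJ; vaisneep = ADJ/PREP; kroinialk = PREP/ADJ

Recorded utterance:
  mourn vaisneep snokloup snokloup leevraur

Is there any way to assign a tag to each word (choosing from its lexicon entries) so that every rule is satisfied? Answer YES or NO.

NO

Candidates per position — 1:mourn {PREP,ADJ}; 2:vaisneep {ADJ,PREP}; 3:snokloup {ADJ}; 4:snokloup {ADJ}; 5:leevraur {NOUN}.
Rule 2 cannot be satisfied by any choice of tags from the lexicon.
So there is no consistent tagging.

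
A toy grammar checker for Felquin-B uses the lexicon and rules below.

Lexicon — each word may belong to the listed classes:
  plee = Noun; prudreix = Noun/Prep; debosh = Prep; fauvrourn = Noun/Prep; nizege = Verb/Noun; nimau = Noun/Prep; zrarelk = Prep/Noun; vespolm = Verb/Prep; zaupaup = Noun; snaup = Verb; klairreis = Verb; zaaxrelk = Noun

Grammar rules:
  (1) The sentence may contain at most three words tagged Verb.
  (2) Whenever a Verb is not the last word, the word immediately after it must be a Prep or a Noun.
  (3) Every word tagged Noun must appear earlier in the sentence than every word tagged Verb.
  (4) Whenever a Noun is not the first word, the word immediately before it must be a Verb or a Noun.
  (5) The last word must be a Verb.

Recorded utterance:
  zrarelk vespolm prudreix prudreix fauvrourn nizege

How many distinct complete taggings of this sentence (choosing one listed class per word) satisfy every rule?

Candidates per position — 1:zrarelk {Prep,Noun}; 2:vespolm {Verb,Prep}; 3:prudreix {Noun,Prep}; 4:prudreix {Noun,Prep}; 5:fauvrourn {Noun,Prep}; 6:nizege {Verb,Noun}.
There are 64 candidate sequences in total.
The sequences that satisfy every rule: Prep Verb Prep Prep Prep Verb; Prep Prep Prep Prep Prep Verb; Noun Verb Prep Prep Prep Verb; Noun Prep Prep Prep Prep Verb.
Count = 4.

4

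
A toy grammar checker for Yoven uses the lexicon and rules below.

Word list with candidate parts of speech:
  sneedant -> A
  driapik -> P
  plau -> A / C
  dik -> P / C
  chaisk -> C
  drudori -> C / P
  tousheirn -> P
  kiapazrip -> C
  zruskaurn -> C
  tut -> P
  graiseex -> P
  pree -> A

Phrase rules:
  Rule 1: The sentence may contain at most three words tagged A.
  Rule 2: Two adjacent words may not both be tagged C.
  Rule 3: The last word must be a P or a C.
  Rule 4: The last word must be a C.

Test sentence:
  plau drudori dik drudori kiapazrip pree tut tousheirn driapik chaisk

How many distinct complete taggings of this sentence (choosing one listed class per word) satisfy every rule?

Candidates per position — 1:plau {A,C}; 2:drudori {C,P}; 3:dik {P,C}; 4:drudori {C,P}; 5:kiapazrip {C}; 6:pree {A}; 7:tut {P}; 8:tousheirn {P}; 9:driapik {P}; 10:chaisk {C}.
There are 16 candidate sequences in total.
The sequences that satisfy every rule: A C P P C A P P P C; A P P P C A P P P C; A P C P C A P P P C; C P P P C A P P P C; C P C P C A P P P C.
Count = 5.

5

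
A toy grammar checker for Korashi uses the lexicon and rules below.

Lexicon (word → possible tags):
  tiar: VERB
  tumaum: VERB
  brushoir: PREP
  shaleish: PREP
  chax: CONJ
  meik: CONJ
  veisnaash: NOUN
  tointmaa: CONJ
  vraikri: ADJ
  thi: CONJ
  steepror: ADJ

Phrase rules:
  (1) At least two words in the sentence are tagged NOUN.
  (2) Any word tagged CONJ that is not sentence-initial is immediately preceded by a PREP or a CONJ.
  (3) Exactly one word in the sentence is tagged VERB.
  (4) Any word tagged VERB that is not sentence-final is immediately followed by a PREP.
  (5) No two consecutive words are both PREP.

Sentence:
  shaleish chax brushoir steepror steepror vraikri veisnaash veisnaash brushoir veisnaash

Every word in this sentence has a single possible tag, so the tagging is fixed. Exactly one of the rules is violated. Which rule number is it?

3

Fixed tagging: PREP CONJ PREP ADJ ADJ ADJ NOUN NOUN PREP NOUN.
Checking each rule: R1 pass, R2 pass, R3 fail, R4 pass, R5 pass.
Only rule 3 fails.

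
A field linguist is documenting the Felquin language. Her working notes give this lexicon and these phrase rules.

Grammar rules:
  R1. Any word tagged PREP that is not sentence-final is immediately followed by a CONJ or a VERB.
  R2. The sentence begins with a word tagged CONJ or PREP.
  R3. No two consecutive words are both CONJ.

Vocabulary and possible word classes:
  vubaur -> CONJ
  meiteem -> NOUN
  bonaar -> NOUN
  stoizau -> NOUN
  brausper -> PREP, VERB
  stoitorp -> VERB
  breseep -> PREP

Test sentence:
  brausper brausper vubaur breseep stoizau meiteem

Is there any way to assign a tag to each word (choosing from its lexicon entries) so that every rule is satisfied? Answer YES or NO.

Candidates per position — 1:brausper {PREP,VERB}; 2:brausper {PREP,VERB}; 3:vubaur {CONJ}; 4:breseep {PREP}; 5:stoizau {NOUN}; 6:meiteem {NOUN}.
Rule 1 cannot be satisfied by any choice of tags from the lexicon.
So there is no consistent tagging.

NO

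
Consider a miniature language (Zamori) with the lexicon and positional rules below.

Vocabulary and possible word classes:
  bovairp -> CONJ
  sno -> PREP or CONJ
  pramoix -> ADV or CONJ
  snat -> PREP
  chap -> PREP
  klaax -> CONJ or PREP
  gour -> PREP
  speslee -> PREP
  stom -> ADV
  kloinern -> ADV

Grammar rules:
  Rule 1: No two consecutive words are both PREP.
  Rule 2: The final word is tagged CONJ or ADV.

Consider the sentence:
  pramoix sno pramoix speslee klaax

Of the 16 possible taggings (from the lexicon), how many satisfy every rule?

8

Candidates per position — 1:pramoix {ADV,CONJ}; 2:sno {PREP,CONJ}; 3:pramoix {ADV,CONJ}; 4:speslee {PREP}; 5:klaax {CONJ,PREP}.
There are 16 candidate sequences in total.
Checking each against the rules leaves 8 sequences.
Count = 8.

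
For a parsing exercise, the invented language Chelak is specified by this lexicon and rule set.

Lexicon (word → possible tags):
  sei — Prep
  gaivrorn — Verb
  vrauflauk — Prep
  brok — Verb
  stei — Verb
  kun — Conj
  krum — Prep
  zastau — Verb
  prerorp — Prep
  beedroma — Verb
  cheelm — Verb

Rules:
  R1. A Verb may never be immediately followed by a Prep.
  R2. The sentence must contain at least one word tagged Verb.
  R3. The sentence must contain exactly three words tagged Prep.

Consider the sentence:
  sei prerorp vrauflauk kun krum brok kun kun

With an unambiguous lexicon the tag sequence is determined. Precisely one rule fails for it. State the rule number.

3

Fixed tagging: Prep Prep Prep Conj Prep Verb Conj Conj.
Checking each rule: R1 ok, R2 ok, R3 fails.
Only rule 3 fails.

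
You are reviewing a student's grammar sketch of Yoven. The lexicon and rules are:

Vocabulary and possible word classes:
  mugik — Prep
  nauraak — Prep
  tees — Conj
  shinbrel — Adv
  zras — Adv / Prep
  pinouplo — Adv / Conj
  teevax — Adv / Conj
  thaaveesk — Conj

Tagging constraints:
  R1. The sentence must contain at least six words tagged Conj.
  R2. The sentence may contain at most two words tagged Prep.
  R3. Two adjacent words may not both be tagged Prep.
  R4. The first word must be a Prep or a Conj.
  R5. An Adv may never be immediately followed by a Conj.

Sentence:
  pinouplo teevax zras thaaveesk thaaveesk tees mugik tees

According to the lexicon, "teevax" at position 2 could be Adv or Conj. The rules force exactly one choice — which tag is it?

Candidates per position — 1:pinouplo {Adv,Conj}; 2:teevax {Adv,Conj}; 3:zras {Adv,Prep}; 4:thaaveesk {Conj}; 5:thaaveesk {Conj}; 6:tees {Conj}; 7:mugik {Prep}; 8:tees {Conj}.
If word 1 were Adv, no tagging could satisfy rule 1; so word 1 is Conj.
If word 2 were Adv, no tagging could satisfy rule 1; so word 2 is Conj.
If word 3 were Adv, no tagging could satisfy rule 5; so word 3 is Prep.
The only consistent sequence is: Conj Conj Prep Conj Conj Conj Prep Conj.
Checking: rule 1 holds; rule 2 holds; rule 3 holds; rule 4 holds; rule 5 holds.

Conj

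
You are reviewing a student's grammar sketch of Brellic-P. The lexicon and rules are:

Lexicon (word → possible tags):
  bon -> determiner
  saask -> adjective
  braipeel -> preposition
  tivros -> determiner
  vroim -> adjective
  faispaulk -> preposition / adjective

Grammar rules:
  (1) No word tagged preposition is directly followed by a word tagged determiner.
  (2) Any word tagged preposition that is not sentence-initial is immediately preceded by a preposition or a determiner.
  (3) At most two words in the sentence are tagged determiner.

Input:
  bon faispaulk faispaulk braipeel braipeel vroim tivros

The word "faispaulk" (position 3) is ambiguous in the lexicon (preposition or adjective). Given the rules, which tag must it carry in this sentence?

preposition

Candidates per position — 1:bon {determiner}; 2:faispaulk {preposition,adjective}; 3:faispaulk {preposition,adjective}; 4:braipeel {preposition}; 5:braipeel {preposition}; 6:vroim {adjective}; 7:tivros {determiner}.
Position 2: adjective is ruled out by rule 2; that leaves preposition.
Position 3: adjective is ruled out by rule 2; that leaves preposition.
The unique satisfying tagging is: determiner preposition preposition preposition preposition adjective determiner.
Checking: rule 1 ok; rule 2 ok; rule 3 ok.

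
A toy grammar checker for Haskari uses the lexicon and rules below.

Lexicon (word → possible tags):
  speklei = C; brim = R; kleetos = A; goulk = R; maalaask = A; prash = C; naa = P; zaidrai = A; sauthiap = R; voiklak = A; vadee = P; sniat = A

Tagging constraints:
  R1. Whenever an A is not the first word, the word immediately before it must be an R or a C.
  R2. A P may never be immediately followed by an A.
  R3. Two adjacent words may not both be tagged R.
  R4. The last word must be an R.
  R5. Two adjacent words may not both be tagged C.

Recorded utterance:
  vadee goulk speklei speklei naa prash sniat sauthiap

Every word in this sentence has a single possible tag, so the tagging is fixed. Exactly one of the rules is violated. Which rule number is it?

Fixed tagging: P R C C P C A R.
Rule check: R1 holds, R2 holds, R3 holds, R4 holds, R5 violated.
Only rule 5 fails.

5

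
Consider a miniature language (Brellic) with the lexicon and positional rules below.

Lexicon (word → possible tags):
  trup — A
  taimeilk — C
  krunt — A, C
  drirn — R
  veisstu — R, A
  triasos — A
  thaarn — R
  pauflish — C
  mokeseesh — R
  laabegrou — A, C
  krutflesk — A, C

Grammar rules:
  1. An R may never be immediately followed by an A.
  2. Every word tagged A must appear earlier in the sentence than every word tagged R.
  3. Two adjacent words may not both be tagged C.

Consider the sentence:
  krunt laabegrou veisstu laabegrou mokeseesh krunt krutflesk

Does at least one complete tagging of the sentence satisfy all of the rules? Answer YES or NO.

NO

Candidates per position — 1:krunt {A,C}; 2:laabegrou {A,C}; 3:veisstu {R,A}; 4:laabegrou {A,C}; 5:mokeseesh {R}; 6:krunt {A,C}; 7:krutflesk {A,C}.
Every candidate sequence violates at least one rule; no consistent tagging exists.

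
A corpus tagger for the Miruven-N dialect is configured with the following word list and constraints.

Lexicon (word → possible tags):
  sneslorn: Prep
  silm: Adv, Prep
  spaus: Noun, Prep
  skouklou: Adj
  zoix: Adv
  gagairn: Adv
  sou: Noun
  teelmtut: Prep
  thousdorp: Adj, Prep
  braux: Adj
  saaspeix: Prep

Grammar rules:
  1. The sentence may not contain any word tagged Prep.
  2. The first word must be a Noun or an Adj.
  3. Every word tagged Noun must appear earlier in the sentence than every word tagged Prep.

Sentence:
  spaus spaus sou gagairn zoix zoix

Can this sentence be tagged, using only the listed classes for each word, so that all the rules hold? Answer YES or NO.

YES

Candidates per position — 1:spaus {Noun,Prep}; 2:spaus {Noun,Prep}; 3:sou {Noun}; 4:gagairn {Adv}; 5:zoix {Adv}; 6:zoix {Adv}.
One satisfying assignment: Noun Noun Noun Adv Adv Adv.
Checking: rule 1 ✓; rule 2 ✓; rule 3 ✓.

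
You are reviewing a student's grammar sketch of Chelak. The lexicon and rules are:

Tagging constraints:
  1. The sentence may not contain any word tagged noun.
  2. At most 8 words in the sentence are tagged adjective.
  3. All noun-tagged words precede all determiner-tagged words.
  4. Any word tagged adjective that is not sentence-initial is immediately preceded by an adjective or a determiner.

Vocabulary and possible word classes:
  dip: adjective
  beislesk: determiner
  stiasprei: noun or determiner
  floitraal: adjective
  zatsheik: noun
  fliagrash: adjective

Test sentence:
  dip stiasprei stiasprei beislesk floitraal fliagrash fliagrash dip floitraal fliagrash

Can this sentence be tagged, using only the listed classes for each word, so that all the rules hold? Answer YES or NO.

Candidates per position — 1:dip {adjective}; 2:stiasprei {noun,determiner}; 3:stiasprei {noun,determiner}; 4:beislesk {determiner}; 5:floitraal {adjective}; 6:fliagrash {adjective}; 7:fliagrash {adjective}; 8:dip {adjective}; 9:floitraal {adjective}; 10:fliagrash {adjective}.
One satisfying assignment: adjective determiner determiner determiner adjective adjective adjective adjective adjective adjective.
Rule-by-rule: rule 1 holds; rule 2 holds; rule 3 holds; rule 4 holds.

YES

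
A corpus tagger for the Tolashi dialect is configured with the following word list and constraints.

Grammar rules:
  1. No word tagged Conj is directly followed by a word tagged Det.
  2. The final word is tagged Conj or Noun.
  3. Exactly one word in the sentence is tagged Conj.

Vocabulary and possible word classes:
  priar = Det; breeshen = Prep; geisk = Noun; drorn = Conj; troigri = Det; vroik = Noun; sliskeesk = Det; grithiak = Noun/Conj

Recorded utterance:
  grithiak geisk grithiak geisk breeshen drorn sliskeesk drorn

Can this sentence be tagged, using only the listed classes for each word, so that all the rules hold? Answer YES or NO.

Candidates per position — 1:grithiak {Noun,Conj}; 2:geisk {Noun}; 3:grithiak {Noun,Conj}; 4:geisk {Noun}; 5:breeshen {Prep}; 6:drorn {Conj}; 7:sliskeesk {Det}; 8:drorn {Conj}.
Rule 1 cannot be satisfied by any choice of tags from the lexicon.
So there is no consistent tagging.

NO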